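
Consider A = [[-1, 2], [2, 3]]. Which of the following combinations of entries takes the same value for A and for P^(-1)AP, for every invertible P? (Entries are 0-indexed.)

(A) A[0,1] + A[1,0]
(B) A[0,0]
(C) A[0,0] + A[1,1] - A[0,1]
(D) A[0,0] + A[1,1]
D

A[0,0] + A[1,1] is the trace of A. By the cyclic property of the trace, tr(P^(-1)AP) = tr(APP^(-1)) = tr(A), so it is the same for every matrix similar to A.

The other combinations are not similarity invariants. For example, take P = [[2, 1], [1, 1]] (det P = 1), so P^(-1) = [[1, -1], [-1, 2]] and
B = P^(-1)AP = [[-7, -4], [14, 9]].
Evaluating each option on A and on B:
(A) A[0,1] + A[1,0]: 4 for A, 10 for B -> changes
(B) A[0,0]: -1 for A, -7 for B -> changes
(C) A[0,0] + A[1,1] - A[0,1]: 0 for A, 6 for B -> changes
(D) A[0,0] + A[1,1]: 2 for A, 2 for B -> unchanged

Only (D) A[0,0] + A[1,1] = 2 survives (and it does so for every P, not just this one), so it is the invariant.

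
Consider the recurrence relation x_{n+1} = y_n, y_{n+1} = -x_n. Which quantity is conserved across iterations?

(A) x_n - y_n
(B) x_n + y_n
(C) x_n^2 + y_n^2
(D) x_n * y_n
C

For the recurrence x_{n+1} = y_n, y_{n+1} = -x_n:

x_{n+1}^2 + y_{n+1}^2 = y_n^2 + (-x_n)^2 = x_n^2 + y_n^2
The sum of squares is conserved (like energy in a harmonic oscillator).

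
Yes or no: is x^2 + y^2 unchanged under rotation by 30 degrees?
Yes

Applying rotation by 30 degrees: x' = x*cos(30 degrees) - y*sin(30 degrees) = sqrt(3)x/2 - y/2, y' = x*sin(30 degrees) + y*cos(30 degrees) = x/2 + sqrt(3)y/2

Substituting into x^2 + y^2:
(sqrt(3)x/2 - y/2)^2 + (x/2 + sqrt(3)y/2)^2
= x^2 + y^2

This equals the original expression x^2 + y^2, so it IS invariant.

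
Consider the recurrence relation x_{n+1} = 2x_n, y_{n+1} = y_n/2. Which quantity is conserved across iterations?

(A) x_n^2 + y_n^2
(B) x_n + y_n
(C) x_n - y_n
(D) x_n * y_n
D

For the recurrence x_{n+1} = 2x_n, y_{n+1} = y_n/2:

x_{n+1} * y_{n+1} = (2x_n) * (y_n/2) = x_n * y_n
The product is conserved.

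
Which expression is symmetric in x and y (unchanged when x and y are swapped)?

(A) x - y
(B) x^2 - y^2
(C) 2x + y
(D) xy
D

A symmetric expression is unchanged when the variables are permuted; here the transformation to test is the swap (x, y) -> (y, x).
Substitute the transformed coordinates into each option and compare with the original:
(A) x - y  ->  (y) - (x) = -x + y   [differs from x - y: not invariant]
(B) x^2 - y^2  ->  (y)^2 - (x)^2 = -x^2 + y^2   [differs from x^2 - y^2: not invariant]
(C) 2x + y  ->  2(y) + (x) = x + 2y   [differs from 2x + y: not invariant]
(D) xy  ->  (y)(x) = xy   [equals xy: invariant]

Only option (D), xy, is unchanged by the transformation.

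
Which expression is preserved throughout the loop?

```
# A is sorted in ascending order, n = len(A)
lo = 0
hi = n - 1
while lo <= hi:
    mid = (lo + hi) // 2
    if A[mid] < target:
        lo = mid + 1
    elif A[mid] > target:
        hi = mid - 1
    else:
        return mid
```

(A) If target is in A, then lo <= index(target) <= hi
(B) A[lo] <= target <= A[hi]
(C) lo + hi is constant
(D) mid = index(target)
A

A loop invariant must hold before the first iteration and be re-established by every execution of the body.

(A) If target is in A, then lo <= index(target) <= hi: Before the loop [lo, hi] = [0, n-1] covers every index. When A[mid] < target, sortedness puts target strictly to the right of mid, so setting lo = mid + 1 keeps index(target) in [lo, hi]; symmetrically for hi = mid - 1. Hence 'if target is in A then lo <= index(target) <= hi' holds after every iteration, and when lo > hi it proves target is absent.

The other options fail:
(B) A[lo] <= target <= A[hi]: fails when target is not in A (e.g. target < A[0] already violates it before the loop), so it is not maintained in general.
(C) lo + hi is constant: each iteration moves exactly one of lo, hi, so lo + hi changes (e.g. 0 + (n-1) becomes (mid+1) + (n-1)).
(D) mid = index(target): mid is just the current probe; it equals index(target) only on the iteration that returns.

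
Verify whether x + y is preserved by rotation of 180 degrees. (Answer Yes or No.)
No

Applying rotation by 180 degrees: x' = x*cos(180 degrees) - y*sin(180 degrees) = -x, y' = x*sin(180 degrees) + y*cos(180 degrees) = -y

Substituting into x + y:
(-x) + (-y)
= -x - y

This differs from the original expression x + y, so it is NOT invariant.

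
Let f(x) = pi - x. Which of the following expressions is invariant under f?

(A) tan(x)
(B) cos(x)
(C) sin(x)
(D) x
C

For f(x) = pi - x:
sin(pi - x) = sin(x), so sine is invariant under this transformation.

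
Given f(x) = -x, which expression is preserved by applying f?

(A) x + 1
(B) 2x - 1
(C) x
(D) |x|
D

For f(x) = -x:
Applying f replaces x by -x. Since |-x| = |x|, the absolute value is unchanged by f, whereas x -> -x, 2x - 1 -> -2x - 1 and x + 1 -> -x + 1 all change.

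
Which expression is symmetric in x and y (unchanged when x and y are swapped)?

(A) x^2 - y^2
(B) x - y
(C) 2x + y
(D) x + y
D

A symmetric expression is unchanged when the variables are permuted; here the transformation to test is the swap (x, y) -> (y, x).
Substitute the transformed coordinates into each option and compare with the original:
(A) x^2 - y^2  ->  (y)^2 - (x)^2 = -x^2 + y^2   [differs from x^2 - y^2: not invariant]
(B) x - y  ->  (y) - (x) = -x + y   [differs from x - y: not invariant]
(C) 2x + y  ->  2(y) + (x) = x + 2y   [differs from 2x + y: not invariant]
(D) x + y  ->  (y) + (x) = x + y   [equals x + y: invariant]

Only option (D), x + y, is unchanged by the transformation.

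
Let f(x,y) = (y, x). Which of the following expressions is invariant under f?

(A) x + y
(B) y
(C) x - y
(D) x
A

For f(x,y) = (y, x):
After applying f: x' = y, y' = x. So x' + y' = y + x = x + y.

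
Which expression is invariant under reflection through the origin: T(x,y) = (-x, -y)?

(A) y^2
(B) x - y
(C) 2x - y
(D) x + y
A

The map is reflection through the origin: T(x,y) = (-x, -y).
Substitute the transformed coordinates into each option and compare with the original:
(A) y^2  ->  (-y)^2 = y^2   [equals y^2: invariant]
(B) x - y  ->  (-x) - (-y) = -x + y   [differs from x - y: not invariant]
(C) 2x - y  ->  2(-x) - (-y) = -2x + y   [differs from 2x - y: not invariant]
(D) x + y  ->  (-x) + (-y) = -x - y   [differs from x + y: not invariant]

Only option (A), y^2, is unchanged by the transformation.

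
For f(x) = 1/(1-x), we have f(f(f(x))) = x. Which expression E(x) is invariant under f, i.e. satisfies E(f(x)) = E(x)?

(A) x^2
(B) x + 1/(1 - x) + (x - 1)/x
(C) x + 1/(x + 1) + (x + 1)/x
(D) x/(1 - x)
B

Replace x by f(x) = 1/(1 - x) in each option and simplify. As a quick numerical cross-check, also compare E(3) with E(f(3)) = E(-1/2).

(A) x^2  ->  (1/(1 - x))^2 = (x - 1)^(-2); check: E(3) = 9 but E(-1/2) = 1/4.   [not invariant]
(B) x + 1/(1 - x) + (x - 1)/x  ->  (1/(1 - x)) + 1/(1 - (1/(1 - x))) + ((1/(1 - x)) - 1)/(1/(1 - x)), which simplifies back to x + 1/(1 - x) + (x - 1)/x; check: E(3) = 19/6, E(-1/2) = 19/6.   [invariant]
(C) x + 1/(x + 1) + (x + 1)/x  ->  (1/(1 - x)) + 1/((1/(1 - x)) + 1) + ((1/(1 - x)) + 1)/(1/(1 - x)) = (-x^3 + 6x^2 - 11x + 7)/(x^2 - 3x + 2); check: E(3) = 55/12 but E(-1/2) = 1/2.   [not invariant]
(D) x/(1 - x)  ->  (1/(1 - x))/(1 - (1/(1 - x))) = -1/x; check: E(3) = -3/2 but E(-1/2) = -1/3.   [not invariant]

Only (B) is unchanged. Indeed f(f(x)) = 1/(1 - 1/(1-x)) = (1-x)/(-x) = (x-1)/x, so E(x) = x + f(x) + f(f(x)) is the sum over the whole 3-cycle; applying f just permutes the three terms cyclically (x -> f(x) -> f(f(x)) -> x), leaving the sum unchanged.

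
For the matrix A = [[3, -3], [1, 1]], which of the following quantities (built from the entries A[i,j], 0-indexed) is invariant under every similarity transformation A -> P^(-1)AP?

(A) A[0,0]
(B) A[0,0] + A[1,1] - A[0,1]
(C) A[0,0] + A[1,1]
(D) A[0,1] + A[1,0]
C

A[0,0] + A[1,1] is the trace of A. By the cyclic property of the trace, tr(P^(-1)AP) = tr(APP^(-1)) = tr(A), so it is the same for every matrix similar to A.

The other combinations are not similarity invariants. For example, take P = [[2, 1], [1, 1]] (det P = 1), so P^(-1) = [[1, -1], [-1, 2]] and
B = P^(-1)AP = [[0, -2], [3, 4]].
Evaluating each option on A and on B:
(A) A[0,0]: 3 for A, 0 for B -> changes
(B) A[0,0] + A[1,1] - A[0,1]: 7 for A, 6 for B -> changes
(C) A[0,0] + A[1,1]: 4 for A, 4 for B -> unchanged
(D) A[0,1] + A[1,0]: -2 for A, 1 for B -> changes

Only (C) A[0,0] + A[1,1] = 4 survives (and it does so for every P, not just this one), so it is the invariant.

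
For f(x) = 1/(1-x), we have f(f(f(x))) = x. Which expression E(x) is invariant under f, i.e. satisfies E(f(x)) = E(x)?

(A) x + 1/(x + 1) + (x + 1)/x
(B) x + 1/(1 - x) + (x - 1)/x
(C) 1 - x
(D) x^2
B

Replace x by f(x) = 1/(1 - x) in each option and simplify. As a quick numerical cross-check, also compare E(4) with E(f(4)) = E(-1/3).

(A) x + 1/(x + 1) + (x + 1)/x  ->  (1/(1 - x)) + 1/((1/(1 - x)) + 1) + ((1/(1 - x)) + 1)/(1/(1 - x)) = (-x^3 + 6x^2 - 11x + 7)/(x^2 - 3x + 2); check: E(4) = 109/20 but E(-1/3) = -5/6.   [not invariant]
(B) x + 1/(1 - x) + (x - 1)/x  ->  (1/(1 - x)) + 1/(1 - (1/(1 - x))) + ((1/(1 - x)) - 1)/(1/(1 - x)), which simplifies back to x + 1/(1 - x) + (x - 1)/x; check: E(4) = 53/12, E(-1/3) = 53/12.   [invariant]
(C) 1 - x  ->  1 - (1/(1 - x)) = x/(x - 1); check: E(4) = -3 but E(-1/3) = 4/3.   [not invariant]
(D) x^2  ->  (1/(1 - x))^2 = (x - 1)^(-2); check: E(4) = 16 but E(-1/3) = 1/9.   [not invariant]

Only (B) is unchanged. Indeed f(f(x)) = 1/(1 - 1/(1-x)) = (1-x)/(-x) = (x-1)/x, so E(x) = x + f(x) + f(f(x)) is the sum over the whole 3-cycle; applying f just permutes the three terms cyclically (x -> f(x) -> f(f(x)) -> x), leaving the sum unchanged.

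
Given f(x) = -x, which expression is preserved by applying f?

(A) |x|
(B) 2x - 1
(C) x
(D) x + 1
A

For f(x) = -x:
Applying f replaces x by -x. Since |-x| = |x|, the absolute value is unchanged by f, whereas x -> -x, 2x - 1 -> -2x - 1 and x + 1 -> -x + 1 all change.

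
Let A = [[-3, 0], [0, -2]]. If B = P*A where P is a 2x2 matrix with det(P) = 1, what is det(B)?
6

By the multiplicative property of determinants, det(B) = det(P*A) = det(P) * det(A) = det(A),
so the determinant is invariant under multiplication by any determinant-1 matrix; we just need det(A).

det(A) = (-3)(-2) - (0)(0) = 6 - 0 = 6

Therefore det(B) = 1 * 6 = 6.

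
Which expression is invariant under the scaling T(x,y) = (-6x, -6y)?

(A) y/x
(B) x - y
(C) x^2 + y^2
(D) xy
A

Under the uniform scaling T(x,y) = (-6x, -6y):
Substitute the transformed coordinates into each option and compare with the original:
(A) y/x  ->  (-6y)/(-6x) = y/x   [equals y/x: invariant]
(B) x - y  ->  (-6x) - (-6y) = -6x + 6y   [differs from x - y: not invariant]
(C) x^2 + y^2  ->  (-6x)^2 + (-6y)^2 = 36x^2 + 36y^2   [differs from x^2 + y^2: not invariant]
(D) xy  ->  (-6x)(-6y) = 36xy   [differs from xy: not invariant]

Only option (A), y/x, is unchanged by the transformation.
The common factor -6 cancels in a ratio of coordinates, while sums, products and sums of squares pick up factors of -6 or 36.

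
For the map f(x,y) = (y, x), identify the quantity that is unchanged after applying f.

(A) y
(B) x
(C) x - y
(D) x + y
D

For f(x,y) = (y, x):
After applying f: x' = y, y' = x. So x' + y' = y + x = x + y.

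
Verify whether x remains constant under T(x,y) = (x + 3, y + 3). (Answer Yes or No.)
No

Substitute T(x,y) = (x + 3, y + 3) into the expression and compare with the original.

Original: x
After applying T: (x + 3) = x + 3

This differs from the original x (difference: 3), so the expression is NOT invariant.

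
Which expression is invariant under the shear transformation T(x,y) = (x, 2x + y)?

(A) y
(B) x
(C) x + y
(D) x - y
B

Under the shear T(x,y) = (x, 2x + y):
Substitute the transformed coordinates into each option and compare with the original:
(A) y  ->  (2x + y) = 2x + y   [differs from y: not invariant]
(B) x  ->  (x) = x   [equals x: invariant]
(C) x + y  ->  (x) + (2x + y) = 3x + y   [differs from x + y: not invariant]
(D) x - y  ->  (x) - (2x + y) = -x - y   [differs from x - y: not invariant]

Only option (B), x, is unchanged by the transformation.
A vertical shear moves points parallel to the y-axis, so the x-coordinate (and any function of x alone) is unchanged.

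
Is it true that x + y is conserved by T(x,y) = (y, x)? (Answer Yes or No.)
Yes

Substitute T(x,y) = (y, x) into the expression and compare with the original.

Original: x + y
After applying T: (y) + (x) = x + y

This is identical to the original x + y, so the expression is invariant.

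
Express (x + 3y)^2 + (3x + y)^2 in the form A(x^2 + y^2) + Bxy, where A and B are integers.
10(x^2 + y^2) + 12xy

Expanding: (x + 3y)^2 = x^2 + 6xy + 9y^2
(3x + y)^2 = 9x^2 + 6xy + y^2
Sum = (1+9)(x^2+y^2) + 12xy = 10(x^2 + y^2) + 12xy
This is symmetric in x and y.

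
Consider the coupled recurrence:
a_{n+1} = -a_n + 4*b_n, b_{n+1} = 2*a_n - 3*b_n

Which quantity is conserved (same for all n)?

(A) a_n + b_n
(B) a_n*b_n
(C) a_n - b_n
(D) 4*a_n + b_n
A

Replace a_n by a_{n+1} = -a_n + 4*b_n and b_n by b_{n+1} = 2*a_n - 3*b_n in each option and simplify:
(A) a_n + b_n  ->  (-a_n + 4*b_n) + (2*a_n - 3*b_n) = a_n + b_n   [conserved]
(B) a_n*b_n  ->  (-a_n + 4*b_n)*(2*a_n - 3*b_n) = -2*a_n^2 + 11*a_n*b_n - 12*b_n^2   [not conserved]
(C) a_n - b_n  ->  (-a_n + 4*b_n) - (2*a_n - 3*b_n) = -3*a_n + 7*b_n   [not conserved]
(D) 4*a_n + b_n  ->  4*(-a_n + 4*b_n) + (2*a_n - 3*b_n) = -2*a_n + 13*b_n   [not conserved]

Only (A) a_n + b_n returns to itself after one step, so it is the conserved quantity.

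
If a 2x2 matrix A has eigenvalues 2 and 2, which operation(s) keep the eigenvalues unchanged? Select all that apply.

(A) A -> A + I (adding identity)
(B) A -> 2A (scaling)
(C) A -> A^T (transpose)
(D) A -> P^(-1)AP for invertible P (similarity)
C and D

Eigenvalues are preserved by:
1. Similarity transformations: A -> P^(-1)AP (same characteristic polynomial)
2. Transpose: A^T has the same eigenvalues as A

Eigenvalues are NOT preserved by:
- Adding identity: eigenvalues become 2+1, 2+1
- Scaling: eigenvalues become 4, 4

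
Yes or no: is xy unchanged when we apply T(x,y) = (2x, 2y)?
No

Substitute T(x,y) = (2x, 2y) into the expression and compare with the original.

Original: xy
After applying T: (2x)(2y) = 4xy

This differs from the original xy (difference: 3xy), so the expression is NOT invariant.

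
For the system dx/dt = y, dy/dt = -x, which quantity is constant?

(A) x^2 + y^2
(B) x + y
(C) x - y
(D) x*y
A

A first integral I satisfies dI/dt = 0 along every solution. Differentiate each option and use the equation of motion:
(A) d/dt[x^2 + y^2] = 2x*dx/dt + 2y*dy/dt = 2x*y + 2y*(-x) = 0
(B) d/dt[x + y] = y + (-x) = y - x, not identically 0
(C) d/dt[x - y] = y - (-x) = x + y, not identically 0
(D) d/dt[x*y] = (dx/dt)y + x(dy/dt) = y^2 - x^2, not identically 0

Only (A) has zero time-derivative. So x^2 + y^2 (the squared radius; trajectories are circles) is the conserved quantity.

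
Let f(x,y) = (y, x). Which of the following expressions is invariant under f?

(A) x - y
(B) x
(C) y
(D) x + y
D

For f(x,y) = (y, x):
After applying f: x' = y, y' = x. So x' + y' = y + x = x + y.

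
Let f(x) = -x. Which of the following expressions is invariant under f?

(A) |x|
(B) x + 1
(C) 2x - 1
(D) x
A

For f(x) = -x:
Applying f replaces x by -x. Since |-x| = |x|, the absolute value is unchanged by f, whereas x -> -x, 2x - 1 -> -2x - 1 and x + 1 -> -x + 1 all change.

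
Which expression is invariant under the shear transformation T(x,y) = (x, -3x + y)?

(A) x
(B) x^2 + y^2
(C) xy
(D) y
A

Under the shear T(x,y) = (x, -3x + y):
Substitute the transformed coordinates into each option and compare with the original:
(A) x  ->  (x) = x   [equals x: invariant]
(B) x^2 + y^2  ->  (x)^2 + (-3x + y)^2 = 10x^2 - 6xy + y^2   [differs from x^2 + y^2: not invariant]
(C) xy  ->  (x)(-3x + y) = -3x^2 + xy   [differs from xy: not invariant]
(D) y  ->  (-3x + y) = -3x + y   [differs from y: not invariant]

Only option (A), x, is unchanged by the transformation.
A vertical shear moves points parallel to the y-axis, so the x-coordinate (and any function of x alone) is unchanged.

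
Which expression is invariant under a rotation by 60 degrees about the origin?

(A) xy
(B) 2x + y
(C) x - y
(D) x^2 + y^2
D

A rotation by 60 degrees sends (x, y) to (x/2 - sqrt(3)y/2, sqrt(3)x/2 + y/2).
Substitute the transformed coordinates into each option and compare with the original:
(A) xy  ->  (x/2 - sqrt(3)y/2)(sqrt(3)x/2 + y/2) = sqrt(3)x^2/4 - xy/2 - sqrt(3)y^2/4   [differs from xy: not invariant]
(B) 2x + y  ->  2(x/2 - sqrt(3)y/2) + (sqrt(3)x/2 + y/2) = sqrt(3)x/2 + x - sqrt(3)y + y/2   [differs from 2x + y: not invariant]
(C) x - y  ->  (x/2 - sqrt(3)y/2) - (sqrt(3)x/2 + y/2) = -sqrt(3)x/2 + x/2 - sqrt(3)y/2 - y/2   [differs from x - y: not invariant]
(D) x^2 + y^2  ->  (x/2 - sqrt(3)y/2)^2 + (sqrt(3)x/2 + y/2)^2 = x^2 + y^2   [equals x^2 + y^2: invariant]

Only option (D), x^2 + y^2, is unchanged by the transformation.
Geometrically, x^2 + y^2 is the squared distance from the origin, which every rotation about the origin preserves.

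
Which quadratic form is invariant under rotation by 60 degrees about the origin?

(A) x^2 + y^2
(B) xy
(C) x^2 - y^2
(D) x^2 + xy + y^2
A

Rotation by 60 degrees sends (x, y) to (x/2 - sqrt(3)y/2, sqrt(3)x/2 + y/2).
Substitute the transformed coordinates into each option and compare with the original:
(A) x^2 + y^2  ->  (x/2 - sqrt(3)y/2)^2 + (sqrt(3)x/2 + y/2)^2 = x^2 + y^2   [equals x^2 + y^2: invariant]
(B) xy  ->  (x/2 - sqrt(3)y/2)(sqrt(3)x/2 + y/2) = sqrt(3)x^2/4 - xy/2 - sqrt(3)y^2/4   [differs from xy: not invariant]
(C) x^2 - y^2  ->  (x/2 - sqrt(3)y/2)^2 - (sqrt(3)x/2 + y/2)^2 = -x^2/2 - sqrt(3)xy + y^2/2   [differs from x^2 - y^2: not invariant]
(D) x^2 + xy + y^2  ->  (x/2 - sqrt(3)y/2)^2 + (x/2 - sqrt(3)y/2)(sqrt(3)x/2 + y/2) + (sqrt(3)x/2 + y/2)^2 = sqrt(3)x^2/4 + x^2 - xy/2 - sqrt(3)y^2/4 + y^2   [differs from x^2 + xy + y^2: not invariant]

Only option (A), x^2 + y^2, is unchanged by the transformation.
x^2 + y^2 is the squared distance from the origin, which rotations preserve.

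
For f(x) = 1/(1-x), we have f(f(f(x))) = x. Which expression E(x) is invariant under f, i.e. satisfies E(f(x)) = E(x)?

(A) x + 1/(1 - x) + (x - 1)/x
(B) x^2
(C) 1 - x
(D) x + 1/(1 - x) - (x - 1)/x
A

Replace x by f(x) = 1/(1 - x) in each option and simplify. As a quick numerical cross-check, also compare E(3) with E(f(3)) = E(-1/2).

(A) x + 1/(1 - x) + (x - 1)/x  ->  (1/(1 - x)) + 1/(1 - (1/(1 - x))) + ((1/(1 - x)) - 1)/(1/(1 - x)), which simplifies back to x + 1/(1 - x) + (x - 1)/x; check: E(3) = 19/6, E(-1/2) = 19/6.   [invariant]
(B) x^2  ->  (1/(1 - x))^2 = (x - 1)^(-2); check: E(3) = 9 but E(-1/2) = 1/4.   [not invariant]
(C) 1 - x  ->  1 - (1/(1 - x)) = x/(x - 1); check: E(3) = -2 but E(-1/2) = 3/2.   [not invariant]
(D) x + 1/(1 - x) - (x - 1)/x  ->  (1/(1 - x)) + 1/(1 - (1/(1 - x))) - ((1/(1 - x)) - 1)/(1/(1 - x)) = (x^2(1 - x) - x + (x - 1)^2)/(x(x - 1)); check: E(3) = 11/6 but E(-1/2) = -17/6.   [not invariant]

Only (A) is unchanged. Indeed f(f(x)) = 1/(1 - 1/(1-x)) = (1-x)/(-x) = (x-1)/x, so E(x) = x + f(x) + f(f(x)) is the sum over the whole 3-cycle; applying f just permutes the three terms cyclically (x -> f(x) -> f(f(x)) -> x), leaving the sum unchanged.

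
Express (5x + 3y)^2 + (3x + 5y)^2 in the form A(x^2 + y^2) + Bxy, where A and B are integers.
34(x^2 + y^2) + 60xy

Expanding: (5x + 3y)^2 = 25x^2 + 30xy + 9y^2
(3x + 5y)^2 = 9x^2 + 30xy + 25y^2
Sum = (25+9)(x^2+y^2) + 60xy = 34(x^2 + y^2) + 60xy
This is symmetric in x and y.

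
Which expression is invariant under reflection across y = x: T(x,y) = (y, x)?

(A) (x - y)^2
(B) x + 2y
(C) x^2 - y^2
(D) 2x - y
A

The map is reflection across y = x: T(x,y) = (y, x).
Substitute the transformed coordinates into each option and compare with the original:
(A) (x - y)^2  ->  ((y) - (x))^2 = x^2 - 2xy + y^2   [equals (x - y)^2: invariant]
(B) x + 2y  ->  (y) + 2(x) = 2x + y   [differs from x + 2y: not invariant]
(C) x^2 - y^2  ->  (y)^2 - (x)^2 = -x^2 + y^2   [differs from x^2 - y^2: not invariant]
(D) 2x - y  ->  2(y) - (x) = -x + 2y   [differs from 2x - y: not invariant]

Only option (A), (x - y)^2, is unchanged by the transformation.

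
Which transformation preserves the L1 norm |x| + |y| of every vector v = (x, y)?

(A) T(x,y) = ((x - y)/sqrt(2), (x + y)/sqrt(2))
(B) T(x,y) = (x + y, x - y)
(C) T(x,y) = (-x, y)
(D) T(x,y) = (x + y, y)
C

A transformation preserves a norm if ||T(v)|| = ||v|| for every v; a single vector where the norm changes rules an option out.

(A) T(x,y) = ((x - y)/sqrt(2), (x + y)/sqrt(2)): v = (1, 0) has norm |1| + |0| = 1, but T(v) = (sqrt(2)/2, sqrt(2)/2) has norm sqrt(2) -- not preserved.
(B) T(x,y) = (x + y, x - y): v = (1, 0) has norm |1| + |0| = 1, but T(v) = (1, 1) has norm 2 -- not preserved.
(C) T(x,y) = (-x, y): preserves the norm -- it only permutes the coordinates and/or flips signs, which leaves |x| + |y| unchanged.
(D) T(x,y) = (x + y, y): v = (0, 1) has norm |0| + |1| = 1, but T(v) = (1, 1) has norm 2 -- not preserved.

Therefore the answer is (C).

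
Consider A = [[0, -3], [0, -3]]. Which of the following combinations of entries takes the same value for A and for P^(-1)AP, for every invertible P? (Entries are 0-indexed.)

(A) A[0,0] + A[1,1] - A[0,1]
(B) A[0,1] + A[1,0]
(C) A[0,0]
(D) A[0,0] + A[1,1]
D

A[0,0] + A[1,1] is the trace of A. By the cyclic property of the trace, tr(P^(-1)AP) = tr(APP^(-1)) = tr(A), so it is the same for every matrix similar to A.

The other combinations are not similarity invariants. For example, take P = [[1, 1], [1, 2]] (det P = 1), so P^(-1) = [[2, -1], [-1, 1]] and
B = P^(-1)AP = [[-3, -6], [0, 0]].
Evaluating each option on A and on B:
(A) A[0,0] + A[1,1] - A[0,1]: 0 for A, 3 for B -> changes
(B) A[0,1] + A[1,0]: -3 for A, -6 for B -> changes
(C) A[0,0]: 0 for A, -3 for B -> changes
(D) A[0,0] + A[1,1]: -3 for A, -3 for B -> unchanged

Only (D) A[0,0] + A[1,1] = -3 survives (and it does so for every P, not just this one), so it is the invariant.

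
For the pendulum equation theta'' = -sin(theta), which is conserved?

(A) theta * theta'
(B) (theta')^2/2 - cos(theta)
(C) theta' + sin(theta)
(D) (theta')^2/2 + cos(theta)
B

A first integral I satisfies dI/dt = 0 along every solution. Differentiate each option and use the equation of motion:
(A) d/dt[theta * theta'] = (theta')^2 + theta theta'' = (theta')^2 - theta sin(theta), not identically 0
(B) d/dt[(theta')^2/2 - cos(theta)] = theta' theta'' + sin(theta) theta' = theta'(-sin(theta)) + theta' sin(theta) = 0
(C) d/dt[theta' + sin(theta)] = theta'' + cos(theta) theta' = -sin(theta) + theta' cos(theta), not identically 0
(D) d/dt[(theta')^2/2 + cos(theta)] = theta' theta'' - sin(theta) theta' = -2 theta' sin(theta), not identically 0

Only (B) has zero time-derivative. This is the total energy: kinetic (theta')^2/2 plus potential -cos(theta).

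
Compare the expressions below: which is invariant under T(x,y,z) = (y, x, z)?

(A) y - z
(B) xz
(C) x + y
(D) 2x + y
C

Apply T(x,y,z) = (y, x, z) to each option, i.e. replace (x, y, z) by the transformed coordinates.
Substitute the transformed coordinates into each option and compare with the original:
(A) y - z  ->  (x) - (z) = x - z   [differs from y - z: not invariant]
(B) xz  ->  (y)(z) = yz   [differs from xz: not invariant]
(C) x + y  ->  (y) + (x) = x + y   [equals x + y: invariant]
(D) 2x + y  ->  2(y) + (x) = x + 2y   [differs from 2x + y: not invariant]

Only option (C), x + y, is unchanged by the transformation.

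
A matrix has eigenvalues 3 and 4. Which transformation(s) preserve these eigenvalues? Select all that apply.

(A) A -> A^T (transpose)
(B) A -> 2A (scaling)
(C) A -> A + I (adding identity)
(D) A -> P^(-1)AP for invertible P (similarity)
A and D

Eigenvalues are preserved by:
1. Similarity transformations: A -> P^(-1)AP (same characteristic polynomial)
2. Transpose: A^T has the same eigenvalues as A

Eigenvalues are NOT preserved by:
- Adding identity: eigenvalues become 3+1, 4+1
- Scaling: eigenvalues become 6, 8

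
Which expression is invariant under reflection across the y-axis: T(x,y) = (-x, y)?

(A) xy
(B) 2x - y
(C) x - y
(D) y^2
D

The map is reflection across the y-axis: T(x,y) = (-x, y).
Substitute the transformed coordinates into each option and compare with the original:
(A) xy  ->  (-x)(y) = -xy   [differs from xy: not invariant]
(B) 2x - y  ->  2(-x) - (y) = -2x - y   [differs from 2x - y: not invariant]
(C) x - y  ->  (-x) - (y) = -x - y   [differs from x - y: not invariant]
(D) y^2  ->  (y)^2 = y^2   [equals y^2: invariant]

Only option (D), y^2, is unchanged by the transformation.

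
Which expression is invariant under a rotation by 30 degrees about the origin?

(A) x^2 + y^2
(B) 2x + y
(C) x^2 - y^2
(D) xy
A

A rotation by 30 degrees sends (x, y) to (sqrt(3)x/2 - y/2, x/2 + sqrt(3)y/2).
Substitute the transformed coordinates into each option and compare with the original:
(A) x^2 + y^2  ->  (sqrt(3)x/2 - y/2)^2 + (x/2 + sqrt(3)y/2)^2 = x^2 + y^2   [equals x^2 + y^2: invariant]
(B) 2x + y  ->  2(sqrt(3)x/2 - y/2) + (x/2 + sqrt(3)y/2) = x/2 + sqrt(3)x - y + sqrt(3)y/2   [differs from 2x + y: not invariant]
(C) x^2 - y^2  ->  (sqrt(3)x/2 - y/2)^2 - (x/2 + sqrt(3)y/2)^2 = x^2/2 - sqrt(3)xy - y^2/2   [differs from x^2 - y^2: not invariant]
(D) xy  ->  (sqrt(3)x/2 - y/2)(x/2 + sqrt(3)y/2) = sqrt(3)x^2/4 + xy/2 - sqrt(3)y^2/4   [differs from xy: not invariant]

Only option (A), x^2 + y^2, is unchanged by the transformation.
Geometrically, x^2 + y^2 is the squared distance from the origin, which every rotation about the origin preserves.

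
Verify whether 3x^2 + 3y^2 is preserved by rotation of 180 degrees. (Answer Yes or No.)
Yes

Applying rotation by 180 degrees: x' = x*cos(180 degrees) - y*sin(180 degrees) = -x, y' = x*sin(180 degrees) + y*cos(180 degrees) = -y

Substituting into 3x^2 + 3y^2:
3(-x)^2 + 3(-y)^2
= 3x^2 + 3y^2

This equals the original expression 3x^2 + 3y^2, so it IS invariant.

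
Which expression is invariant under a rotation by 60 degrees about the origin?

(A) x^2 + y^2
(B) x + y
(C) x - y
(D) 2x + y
A

A rotation by 60 degrees sends (x, y) to (x/2 - sqrt(3)y/2, sqrt(3)x/2 + y/2).
Substitute the transformed coordinates into each option and compare with the original:
(A) x^2 + y^2  ->  (x/2 - sqrt(3)y/2)^2 + (sqrt(3)x/2 + y/2)^2 = x^2 + y^2   [equals x^2 + y^2: invariant]
(B) x + y  ->  (x/2 - sqrt(3)y/2) + (sqrt(3)x/2 + y/2) = x/2 + sqrt(3)x/2 - sqrt(3)y/2 + y/2   [differs from x + y: not invariant]
(C) x - y  ->  (x/2 - sqrt(3)y/2) - (sqrt(3)x/2 + y/2) = -sqrt(3)x/2 + x/2 - sqrt(3)y/2 - y/2   [differs from x - y: not invariant]
(D) 2x + y  ->  2(x/2 - sqrt(3)y/2) + (sqrt(3)x/2 + y/2) = sqrt(3)x/2 + x - sqrt(3)y + y/2   [differs from 2x + y: not invariant]

Only option (A), x^2 + y^2, is unchanged by the transformation.
Geometrically, x^2 + y^2 is the squared distance from the origin, which every rotation about the origin preserves.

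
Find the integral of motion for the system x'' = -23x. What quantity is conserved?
E = (x')^2 + 23x^2

Multiply the equation by x':
x' * x'' = -23x * x'
The left side is d/dt[(x')^2/2] and the right side is d/dt[-23x^2/2], so
d/dt[(x')^2/2 + 23x^2/2] = 0, i.e. (x')^2/2 + 23x^2/2 = constant.
Multiplying by 2, the integral of motion is E = (x')^2 + 23x^2.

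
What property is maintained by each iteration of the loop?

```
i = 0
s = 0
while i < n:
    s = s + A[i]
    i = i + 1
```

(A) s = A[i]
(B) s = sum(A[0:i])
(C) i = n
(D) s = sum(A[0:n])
B

A loop invariant must hold before the first iteration and be re-established by every execution of the body.

(B) s = sum(A[0:i]): Initially i = 0 and s = 0 = sum of the empty slice A[0:0]. If s = sum(A[0:i]) holds at the top of an iteration, the body sets s to sum(A[0:i]) + A[i] = sum(A[0:i+1]) and then i to i+1, so s = sum(A[0:i]) holds again. At exit i = n, giving s = sum(A[0:n]).

The other options fail:
(A) s = A[i]: after the first iteration s = A[0] but i = 1, so s = A[i] compares s with the wrong element (and fails in general).
(C) i = n: false initially (i = 0); it is the exit condition, not an invariant.
(D) s = sum(A[0:n]): false before the loop (s = 0, not the full sum) -- it only becomes true at exit.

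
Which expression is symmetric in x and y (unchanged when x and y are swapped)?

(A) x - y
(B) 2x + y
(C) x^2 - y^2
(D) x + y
D

A symmetric expression is unchanged when the variables are permuted; here the transformation to test is the swap (x, y) -> (y, x).
Substitute the transformed coordinates into each option and compare with the original:
(A) x - y  ->  (y) - (x) = -x + y   [differs from x - y: not invariant]
(B) 2x + y  ->  2(y) + (x) = x + 2y   [differs from 2x + y: not invariant]
(C) x^2 - y^2  ->  (y)^2 - (x)^2 = -x^2 + y^2   [differs from x^2 - y^2: not invariant]
(D) x + y  ->  (y) + (x) = x + y   [equals x + y: invariant]

Only option (D), x + y, is unchanged by the transformation.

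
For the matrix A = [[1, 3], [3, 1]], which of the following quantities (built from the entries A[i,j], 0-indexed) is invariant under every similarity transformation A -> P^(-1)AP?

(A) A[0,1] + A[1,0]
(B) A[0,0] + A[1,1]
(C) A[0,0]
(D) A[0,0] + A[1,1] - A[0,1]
B

A[0,0] + A[1,1] is the trace of A. By the cyclic property of the trace, tr(P^(-1)AP) = tr(APP^(-1)) = tr(A), so it is the same for every matrix similar to A.

The other combinations are not similarity invariants. For example, take P = [[2, 1], [1, 1]] (det P = 1), so P^(-1) = [[1, -1], [-1, 2]] and
B = P^(-1)AP = [[-2, 0], [9, 4]].
Evaluating each option on A and on B:
(A) A[0,1] + A[1,0]: 6 for A, 9 for B -> changes
(B) A[0,0] + A[1,1]: 2 for A, 2 for B -> unchanged
(C) A[0,0]: 1 for A, -2 for B -> changes
(D) A[0,0] + A[1,1] - A[0,1]: -1 for A, 2 for B -> changes

Only (B) A[0,0] + A[1,1] = 2 survives (and it does so for every P, not just this one), so it is the invariant.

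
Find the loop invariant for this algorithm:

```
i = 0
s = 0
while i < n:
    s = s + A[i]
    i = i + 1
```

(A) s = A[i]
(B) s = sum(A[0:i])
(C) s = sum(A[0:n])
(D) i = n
B

A loop invariant must hold before the first iteration and be re-established by every execution of the body.

(B) s = sum(A[0:i]): Initially i = 0 and s = 0 = sum of the empty slice A[0:0]. If s = sum(A[0:i]) holds at the top of an iteration, the body sets s to sum(A[0:i]) + A[i] = sum(A[0:i+1]) and then i to i+1, so s = sum(A[0:i]) holds again. At exit i = n, giving s = sum(A[0:n]).

The other options fail:
(A) s = A[i]: after the first iteration s = A[0] but i = 1, so s = A[i] compares s with the wrong element (and fails in general).
(C) s = sum(A[0:n]): false before the loop (s = 0, not the full sum) -- it only becomes true at exit.
(D) i = n: false initially (i = 0); it is the exit condition, not an invariant.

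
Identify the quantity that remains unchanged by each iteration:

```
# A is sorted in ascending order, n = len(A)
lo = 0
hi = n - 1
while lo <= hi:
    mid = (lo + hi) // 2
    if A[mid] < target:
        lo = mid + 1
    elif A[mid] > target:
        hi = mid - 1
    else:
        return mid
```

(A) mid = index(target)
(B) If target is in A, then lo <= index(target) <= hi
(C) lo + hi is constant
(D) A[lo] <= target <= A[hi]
B

A loop invariant must hold before the first iteration and be re-established by every execution of the body.

(B) If target is in A, then lo <= index(target) <= hi: Before the loop [lo, hi] = [0, n-1] covers every index. When A[mid] < target, sortedness puts target strictly to the right of mid, so setting lo = mid + 1 keeps index(target) in [lo, hi]; symmetrically for hi = mid - 1. Hence 'if target is in A then lo <= index(target) <= hi' holds after every iteration, and when lo > hi it proves target is absent.

The other options fail:
(A) mid = index(target): mid is just the current probe; it equals index(target) only on the iteration that returns.
(C) lo + hi is constant: each iteration moves exactly one of lo, hi, so lo + hi changes (e.g. 0 + (n-1) becomes (mid+1) + (n-1)).
(D) A[lo] <= target <= A[hi]: fails when target is not in A (e.g. target < A[0] already violates it before the loop), so it is not maintained in general.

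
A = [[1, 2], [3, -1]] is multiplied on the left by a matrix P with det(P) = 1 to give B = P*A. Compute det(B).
-7

By the multiplicative property of determinants, det(B) = det(P*A) = det(P) * det(A) = det(A),
so the determinant is invariant under multiplication by any determinant-1 matrix; we just need det(A).

det(A) = (1)(-1) - (2)(3) = -1 - 6 = -7

Therefore det(B) = 1 * (-7) = -7.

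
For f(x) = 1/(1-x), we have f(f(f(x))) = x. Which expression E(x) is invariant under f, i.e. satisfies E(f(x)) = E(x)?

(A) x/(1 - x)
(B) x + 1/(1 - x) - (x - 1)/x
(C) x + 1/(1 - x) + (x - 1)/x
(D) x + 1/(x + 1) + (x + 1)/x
C

Replace x by f(x) = 1/(1 - x) in each option and simplify. As a quick numerical cross-check, also compare E(4) with E(f(4)) = E(-1/3).

(A) x/(1 - x)  ->  (1/(1 - x))/(1 - (1/(1 - x))) = -1/x; check: E(4) = -4/3 but E(-1/3) = -1/4.   [not invariant]
(B) x + 1/(1 - x) - (x - 1)/x  ->  (1/(1 - x)) + 1/(1 - (1/(1 - x))) - ((1/(1 - x)) - 1)/(1/(1 - x)) = (x^2(1 - x) - x + (x - 1)^2)/(x(x - 1)); check: E(4) = 35/12 but E(-1/3) = -43/12.   [not invariant]
(C) x + 1/(1 - x) + (x - 1)/x  ->  (1/(1 - x)) + 1/(1 - (1/(1 - x))) + ((1/(1 - x)) - 1)/(1/(1 - x)), which simplifies back to x + 1/(1 - x) + (x - 1)/x; check: E(4) = 53/12, E(-1/3) = 53/12.   [invariant]
(D) x + 1/(x + 1) + (x + 1)/x  ->  (1/(1 - x)) + 1/((1/(1 - x)) + 1) + ((1/(1 - x)) + 1)/(1/(1 - x)) = (-x^3 + 6x^2 - 11x + 7)/(x^2 - 3x + 2); check: E(4) = 109/20 but E(-1/3) = -5/6.   [not invariant]

Only (C) is unchanged. Indeed f(f(x)) = 1/(1 - 1/(1-x)) = (1-x)/(-x) = (x-1)/x, so E(x) = x + f(x) + f(f(x)) is the sum over the whole 3-cycle; applying f just permutes the three terms cyclically (x -> f(x) -> f(f(x)) -> x), leaving the sum unchanged.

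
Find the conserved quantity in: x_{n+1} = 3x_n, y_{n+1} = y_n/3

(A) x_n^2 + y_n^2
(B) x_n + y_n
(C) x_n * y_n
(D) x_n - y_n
C

For the recurrence x_{n+1} = 3x_n, y_{n+1} = y_n/3:

x_{n+1} * y_{n+1} = (3x_n) * (y_n/3) = x_n * y_n
The product is conserved.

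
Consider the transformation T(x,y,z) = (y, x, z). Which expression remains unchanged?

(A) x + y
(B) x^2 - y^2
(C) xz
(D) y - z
A

Apply T(x,y,z) = (y, x, z) to each option, i.e. replace (x, y, z) by the transformed coordinates.
Substitute the transformed coordinates into each option and compare with the original:
(A) x + y  ->  (y) + (x) = x + y   [equals x + y: invariant]
(B) x^2 - y^2  ->  (y)^2 - (x)^2 = -x^2 + y^2   [differs from x^2 - y^2: not invariant]
(C) xz  ->  (y)(z) = yz   [differs from xz: not invariant]
(D) y - z  ->  (x) - (z) = x - z   [differs from y - z: not invariant]

Only option (A), x + y, is unchanged by the transformation.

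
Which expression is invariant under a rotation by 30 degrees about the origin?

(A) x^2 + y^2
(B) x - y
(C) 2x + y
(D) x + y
A

A rotation by 30 degrees sends (x, y) to (sqrt(3)x/2 - y/2, x/2 + sqrt(3)y/2).
Substitute the transformed coordinates into each option and compare with the original:
(A) x^2 + y^2  ->  (sqrt(3)x/2 - y/2)^2 + (x/2 + sqrt(3)y/2)^2 = x^2 + y^2   [equals x^2 + y^2: invariant]
(B) x - y  ->  (sqrt(3)x/2 - y/2) - (x/2 + sqrt(3)y/2) = -x/2 + sqrt(3)x/2 - sqrt(3)y/2 - y/2   [differs from x - y: not invariant]
(C) 2x + y  ->  2(sqrt(3)x/2 - y/2) + (x/2 + sqrt(3)y/2) = x/2 + sqrt(3)x - y + sqrt(3)y/2   [differs from 2x + y: not invariant]
(D) x + y  ->  (sqrt(3)x/2 - y/2) + (x/2 + sqrt(3)y/2) = x/2 + sqrt(3)x/2 - y/2 + sqrt(3)y/2   [differs from x + y: not invariant]

Only option (A), x^2 + y^2, is unchanged by the transformation.
Geometrically, x^2 + y^2 is the squared distance from the origin, which every rotation about the origin preserves.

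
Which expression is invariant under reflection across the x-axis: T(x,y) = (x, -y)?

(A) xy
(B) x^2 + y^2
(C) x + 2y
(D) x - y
B

The map is reflection across the x-axis: T(x,y) = (x, -y).
Substitute the transformed coordinates into each option and compare with the original:
(A) xy  ->  (x)(-y) = -xy   [differs from xy: not invariant]
(B) x^2 + y^2  ->  (x)^2 + (-y)^2 = x^2 + y^2   [equals x^2 + y^2: invariant]
(C) x + 2y  ->  (x) + 2(-y) = x - 2y   [differs from x + 2y: not invariant]
(D) x - y  ->  (x) - (-y) = x + y   [differs from x - y: not invariant]

Only option (B), x^2 + y^2, is unchanged by the transformation.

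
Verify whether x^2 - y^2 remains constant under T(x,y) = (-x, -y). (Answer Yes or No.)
Yes

Substitute T(x,y) = (-x, -y) into the expression and compare with the original.

Original: x^2 - y^2
After applying T: (-x)^2 - (-y)^2 = x^2 - y^2

This is identical to the original x^2 - y^2, so the expression is invariant.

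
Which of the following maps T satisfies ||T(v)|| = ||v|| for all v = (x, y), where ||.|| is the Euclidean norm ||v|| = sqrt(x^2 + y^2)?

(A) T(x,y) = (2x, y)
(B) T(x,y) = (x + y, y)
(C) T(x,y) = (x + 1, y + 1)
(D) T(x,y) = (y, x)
D

A transformation preserves a norm if ||T(v)|| = ||v|| for every v; a single vector where the norm changes rules an option out.

(A) T(x,y) = (2x, y): v = (1, 0) has norm sqrt((1)^2 + (0)^2) = 1, but T(v) = (2, 0) has norm 2 -- not preserved.
(B) T(x,y) = (x + y, y): v = (0, 1) has norm sqrt((0)^2 + (1)^2) = 1, but T(v) = (1, 1) has norm sqrt(2) -- not preserved.
(C) T(x,y) = (x + 1, y + 1): v = (1, 0) has norm sqrt((1)^2 + (0)^2) = 1, but T(v) = (2, 1) has norm sqrt(5) -- not preserved.
(D) T(x,y) = (y, x): preserves the norm -- it is an orthogonal map (a rotation/reflection), and (y)^2 + (x)^2 simplifies to x^2 + y^2.

Therefore the answer is (D).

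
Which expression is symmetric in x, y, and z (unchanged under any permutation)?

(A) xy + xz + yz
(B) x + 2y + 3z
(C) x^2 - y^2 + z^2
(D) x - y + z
A

A symmetric expression is unchanged when the variables are permuted; here the transformation to test is the swap (x, y) -> (y, x).
A symmetric expression must survive every permutation; the single swap x <-> y already eliminates the distractors, and the keyed expression is also unchanged by x <-> z and y <-> z (each variable enters it in exactly the same way).
Substitute the transformed coordinates into each option and compare with the original:
(A) xy + xz + yz  ->  (y)(x) + (y)z + (x)z = xy + xz + yz   [equals xy + xz + yz: invariant]
(B) x + 2y + 3z  ->  (y) + 2(x) + 3z = 2x + y + 3z   [differs from x + 2y + 3z: not invariant]
(C) x^2 - y^2 + z^2  ->  (y)^2 - (x)^2 + z^2 = -x^2 + y^2 + z^2   [differs from x^2 - y^2 + z^2: not invariant]
(D) x - y + z  ->  (y) - (x) + z = -x + y + z   [differs from x - y + z: not invariant]

Only option (A), xy + xz + yz, is unchanged by the transformation.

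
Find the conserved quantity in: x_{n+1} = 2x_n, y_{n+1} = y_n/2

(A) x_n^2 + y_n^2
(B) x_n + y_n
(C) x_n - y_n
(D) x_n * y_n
D

For the recurrence x_{n+1} = 2x_n, y_{n+1} = y_n/2:

x_{n+1} * y_{n+1} = (2x_n) * (y_n/2) = x_n * y_n
The product is conserved.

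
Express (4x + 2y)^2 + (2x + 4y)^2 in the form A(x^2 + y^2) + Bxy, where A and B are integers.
20(x^2 + y^2) + 32xy

Expanding: (4x + 2y)^2 = 16x^2 + 16xy + 4y^2
(2x + 4y)^2 = 4x^2 + 16xy + 16y^2
Sum = (16+4)(x^2+y^2) + 32xy = 20(x^2 + y^2) + 32xy
This is symmetric in x and y.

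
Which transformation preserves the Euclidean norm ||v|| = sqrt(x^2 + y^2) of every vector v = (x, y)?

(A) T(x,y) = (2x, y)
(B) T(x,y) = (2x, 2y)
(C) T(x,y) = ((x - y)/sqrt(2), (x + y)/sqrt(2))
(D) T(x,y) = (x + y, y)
C

A transformation preserves a norm if ||T(v)|| = ||v|| for every v; a single vector where the norm changes rules an option out.

(A) T(x,y) = (2x, y): v = (1, 0) has norm sqrt((1)^2 + (0)^2) = 1, but T(v) = (2, 0) has norm 2 -- not preserved.
(B) T(x,y) = (2x, 2y): v = (1, 0) has norm sqrt((1)^2 + (0)^2) = 1, but T(v) = (2, 0) has norm 2 -- not preserved.
(C) T(x,y) = ((x - y)/sqrt(2), (x + y)/sqrt(2)): preserves the norm -- it is an orthogonal map (a rotation/reflection), and (sqrt(2)(x - y)/2)^2 + (sqrt(2)(x + y)/2)^2 simplifies to x^2 + y^2.
(D) T(x,y) = (x + y, y): v = (0, 1) has norm sqrt((0)^2 + (1)^2) = 1, but T(v) = (1, 1) has norm sqrt(2) -- not preserved.

Therefore the answer is (C).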